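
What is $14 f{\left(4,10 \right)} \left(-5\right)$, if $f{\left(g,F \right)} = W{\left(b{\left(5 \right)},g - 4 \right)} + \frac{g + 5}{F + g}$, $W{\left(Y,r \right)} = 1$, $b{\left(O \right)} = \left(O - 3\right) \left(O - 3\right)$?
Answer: $-115$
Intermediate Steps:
$b{\left(O \right)} = \left(-3 + O\right)^{2}$ ($b{\left(O \right)} = \left(-3 + O\right) \left(-3 + O\right) = \left(-3 + O\right)^{2}$)
$f{\left(g,F \right)} = 1 + \frac{5 + g}{F + g}$ ($f{\left(g,F \right)} = 1 + \frac{g + 5}{F + g} = 1 + \frac{5 + g}{F + g}$)
$14 f{\left(4,10 \right)} \left(-5\right) = 14 \frac{5 + 10 + 2 \cdot 4}{10 + 4} \left(-5\right) = 14 \frac{5 + 10 + 8}{14} \left(-5\right) = 14 \cdot \frac{1}{14} \cdot 23 \left(-5\right) = 14 \cdot \frac{23}{14} \left(-5\right) = 23 \left(-5\right) = -115$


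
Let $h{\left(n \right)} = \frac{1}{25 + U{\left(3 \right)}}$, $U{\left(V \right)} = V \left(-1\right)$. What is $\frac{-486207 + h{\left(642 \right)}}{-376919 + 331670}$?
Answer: $\frac{10696553}{995478} \approx 10.745$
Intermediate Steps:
$U{\left(V \right)} = - V$
$h{\left(n \right)} = \frac{1}{22}$ ($h{\left(n \right)} = \frac{1}{25 - 3} = \frac{1}{22}$)
$\frac{-486207 + h{\left(642 \right)}}{-376919 + 331670} = \frac{-486207 + \frac{1}{22}}{-376919 + 331670} = - \frac{10696553}{22 \left(-45249\right)} = \left(- \frac{10696553}{22}\right) \left(- \frac{1}{45249}\right) = \frac{10696553}{995478}$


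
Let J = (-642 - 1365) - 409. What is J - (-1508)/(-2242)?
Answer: -2709090/1121 ≈ -2416.7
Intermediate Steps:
J = -2416 (J = -2007 - 409 = -2416)
J - (-1508)/(-2242) = -2416 - (-1508)/(-2242) = -2416 - (-1508)*(-1)/2242 = -2416 - 1*754/1121 = -2416 - 754/1121 = -2709090/1121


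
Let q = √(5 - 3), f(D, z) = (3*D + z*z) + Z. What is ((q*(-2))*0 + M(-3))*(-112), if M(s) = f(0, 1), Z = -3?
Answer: 224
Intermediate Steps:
f(D, z) = -3 + z² + 3*D (f(D, z) = (3*D + z*z) - 3 = (3*D + z²) - 3 = (z² + 3*D) - 3 = -3 + z² + 3*D)
q = √2 ≈ 1.4142
M(s) = -2 (M(s) = -3 + 1² + 3*0 = -3 + 1 + 0 = -2)
((q*(-2))*0 + M(-3))*(-112) = ((√2*(-2))*0 - 2)*(-112) = (-2*√2*0 - 2)*(-112) = (0 - 2)*(-112) = -2*(-112) = 224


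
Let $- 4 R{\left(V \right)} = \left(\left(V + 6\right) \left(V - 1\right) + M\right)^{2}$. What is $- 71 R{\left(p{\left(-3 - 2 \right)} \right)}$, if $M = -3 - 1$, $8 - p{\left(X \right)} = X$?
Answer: $890624$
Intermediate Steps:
$p{\left(X \right)} = 8 - X$
$M = -4$ ($M = -3 - 1 = -4$)
$R{\left(V \right)} = - \frac{\left(-4 + \left(-1 + V\right) \left(6 + V\right)\right)^{2}}{4}$ ($R{\left(V \right)} = - \frac{\left(\left(V + 6\right) \left(V - 1\right) - 4\right)^{2}}{4} = - \frac{\left(\left(6 + V\right) \left(-1 + V\right) - 4\right)^{2}}{4} = - \frac{\left(\left(-1 + V\right) \left(6 + V\right) - 4\right)^{2}}{4} = - \frac{\left(-4 + \left(-1 + V\right) \left(6 + V\right)\right)^{2}}{4}$)
$- 71 R{\left(p{\left(-3 - 2 \right)} \right)} = - 71 \left(- \frac{\left(-10 + \left(8 - \left(-3 - 2\right)\right)^{2} + 5 \left(8 - \left(-3 - 2\right)\right)\right)^{2}}{4}\right) = - 71 \left(- \frac{\left(-10 + \left(8 - -5\right)^{2} + 5 \left(8 - -5\right)\right)^{2}}{4}\right) = - 71 \left(- \frac{\left(-10 + \left(8 + 5\right)^{2} + 5 \left(8 + 5\right)\right)^{2}}{4}\right) = - 71 \left(- \frac{\left(-10 + 13^{2} + 5 \cdot 13\right)^{2}}{4}\right) = - 71 \left(- \frac{\left(-10 + 169 + 65\right)^{2}}{4}\right) = - 71 \left(- \frac{224^{2}}{4}\right) = - 71 \left(\left(- \frac{1}{4}\right) 50176\right) = \left(-71\right) \left(-12544\right) = 890624$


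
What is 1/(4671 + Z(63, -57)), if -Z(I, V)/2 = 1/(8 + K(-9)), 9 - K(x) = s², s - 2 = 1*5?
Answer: 16/74737 ≈ 0.00021408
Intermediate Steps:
s = 7 (s = 2 + 1*5 = 2 + 5 = 7)
K(x) = -40 (K(x) = 9 - 1*7² = 9 - 1*49 = 9 - 49 = -40)
Z(I, V) = 1/16 (Z(I, V) = -2/(8 - 40) = -2/(-32) = -2*(-1/32) = 1/16)
1/(4671 + Z(63, -57)) = 1/(4671 + 1/16) = 1/(74737/16) = 16/74737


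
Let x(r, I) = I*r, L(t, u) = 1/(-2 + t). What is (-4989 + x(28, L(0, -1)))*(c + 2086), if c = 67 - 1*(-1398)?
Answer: -17765653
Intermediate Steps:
c = 1465 (c = 67 + 1398 = 1465)
(-4989 + x(28, L(0, -1)))*(c + 2086) = (-4989 + 28/(-2 + 0))*(1465 + 2086) = (-4989 + 28/(-2))*3551 = (-4989 - ½*28)*3551 = (-4989 - 14)*3551 = -5003*3551 = -17765653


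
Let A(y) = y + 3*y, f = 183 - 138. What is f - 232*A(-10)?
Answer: 9325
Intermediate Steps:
f = 45
A(y) = 4*y
f - 232*A(-10) = 45 - 928*(-10) = 45 - 232*(-40) = 45 + 9280 = 9325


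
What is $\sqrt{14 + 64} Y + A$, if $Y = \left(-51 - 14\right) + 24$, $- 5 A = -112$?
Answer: $\frac{112}{5} - 41 \sqrt{78} \approx -339.7$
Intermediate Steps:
$A = \frac{112}{5}$ ($A = \left(- \frac{1}{5}\right) \left(-112\right) = \frac{112}{5} \approx 22.4$)
$Y = -41$ ($Y = -65 + 24 = -41$)
$\sqrt{14 + 64} Y + A = \sqrt{14 + 64} \left(-41\right) + \frac{112}{5} = \sqrt{78} \left(-41\right) + \frac{112}{5} = - 41 \sqrt{78} + \frac{112}{5} = \frac{112}{5} - 41 \sqrt{78}$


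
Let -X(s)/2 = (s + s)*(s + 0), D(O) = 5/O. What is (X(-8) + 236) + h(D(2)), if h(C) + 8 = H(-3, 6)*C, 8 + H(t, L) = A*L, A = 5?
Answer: 27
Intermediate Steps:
H(t, L) = -8 + 5*L
h(C) = -8 + 22*C (h(C) = -8 + (-8 + 5*6)*C = -8 + (-8 + 30)*C = -8 + 22*C)
X(s) = -4*s² (X(s) = -2*(s + s)*(s + 0) = -2*2*s*s = -4*s²)
(X(-8) + 236) + h(D(2)) = (-4*(-8)² + 236) + (-8 + 22*(5/2)) = (-4*64 + 236) + (-8 + 22*(5*(½))) = (-256 + 236) + (-8 + 22*(5/2)) = -20 + (-8 + 55) = -20 + 47 = 27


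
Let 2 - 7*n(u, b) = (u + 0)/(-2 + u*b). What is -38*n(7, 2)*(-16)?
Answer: 2584/21 ≈ 123.05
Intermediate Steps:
n(u, b) = 2/7 - u/(7*(-2 + b*u)) (n(u, b) = 2/7 - (u + 0)/(7*(-2 + u*b)) = 2/7 - u/(7*(-2 + b*u)))
-38*n(7, 2)*(-16) = -38*(-4 - 1*7 + 2*2*7)/(7*(-2 + 2*7))*(-16) = -38*(-4 - 7 + 28)/(7*(-2 + 14))*(-16) = -38*17/(7*12)*(-16) = -38*17/84*(-16) = -323/42*(-16) = 2584/21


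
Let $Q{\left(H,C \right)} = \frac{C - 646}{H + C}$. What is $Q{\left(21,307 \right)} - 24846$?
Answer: $- \frac{8149827}{328} \approx -24847.0$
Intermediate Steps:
$Q{\left(H,C \right)} = \frac{-646 + C}{C + H}$
$Q{\left(21,307 \right)} - 24846 = \frac{-646 + 307}{307 + 21} - 24846 = \frac{1}{328} \left(-339\right) - 24846 = - \frac{339}{328} - 24846 = - \frac{8149827}{328}$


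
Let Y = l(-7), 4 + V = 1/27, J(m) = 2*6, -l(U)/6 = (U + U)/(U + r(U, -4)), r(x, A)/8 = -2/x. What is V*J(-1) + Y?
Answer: -6472/99 ≈ -65.374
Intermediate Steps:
r(x, A) = -16/x (r(x, A) = 8*(-2/x) = -16/x)
l(U) = -12*U/(U - 16/U) (l(U) = -6*(U + U)/(U - 16/U) = -6*2*U/(U - 16/U) = -12*U/(U - 16/U))
J(m) = 12
V = -107/27 (V = -4 + 1/27 = -107/27 ≈ -3.9630)
Y = -196/11 (Y = -12*(-7)²/(-16 + (-7)²) = -12*49/(-16 + 49) = -12*49/33 = -12*49*1/33 = -196/11 ≈ -17.818)
V*J(-1) + Y = -107/27*12 - 196/11 = -428/9 - 196/11 = -6472/99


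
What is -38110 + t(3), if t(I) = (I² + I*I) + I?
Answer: -38089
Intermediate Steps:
t(I) = I + 2*I² (t(I) = (I² + I²) + I = 2*I² + I = I + 2*I²)
-38110 + t(3) = -38110 + 3*(1 + 2*3) = -38110 + 3*(1 + 6) = -38110 + 3*7 = -38110 + 21 = -38089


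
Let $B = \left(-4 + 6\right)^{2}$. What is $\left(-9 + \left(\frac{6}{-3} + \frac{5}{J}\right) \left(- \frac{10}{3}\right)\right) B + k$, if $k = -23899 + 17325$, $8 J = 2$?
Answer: $-6850$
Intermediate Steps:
$B = 4$ ($B = 2^{2} = 4$)
$J = \frac{1}{4}$ ($J = \frac{1}{8} \cdot 2 = \frac{1}{4} \approx 0.25$)
$k = -6574$
$\left(-9 + \left(\frac{6}{-3} + \frac{5}{J}\right) \left(- \frac{10}{3}\right)\right) B + k = \left(-9 + \left(\frac{6}{-3} + 5 \frac{1}{\frac{1}{4}}\right) \left(- \frac{10}{3}\right)\right) 4 - 6574 = \left(-9 + \left(6 \left(- \frac{1}{3}\right) + 5 \cdot 4\right) \left(\left(-10\right) \frac{1}{3}\right)\right) 4 - 6574 = \left(-9 + \left(-2 + 20\right) \left(- \frac{10}{3}\right)\right) 4 - 6574 = \left(-9 + 18 \left(- \frac{10}{3}\right)\right) 4 - 6574 = \left(-9 - 60\right) 4 - 6574 = \left(-69\right) 4 - 6574 = -276 - 6574 = -6850$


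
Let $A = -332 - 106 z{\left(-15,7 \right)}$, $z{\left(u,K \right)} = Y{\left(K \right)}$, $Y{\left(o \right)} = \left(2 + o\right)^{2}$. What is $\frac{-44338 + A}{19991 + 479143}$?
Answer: $- \frac{8876}{83189} \approx -0.1067$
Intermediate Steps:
$z{\left(u,K \right)} = \left(2 + K\right)^{2}$
$A = -8918$ ($A = -332 - 106 \left(2 + 7\right)^{2} = -332 - 106 \cdot 9^{2} = -332 - 8586 = -8918$)
$\frac{-44338 + A}{19991 + 479143} = \frac{-44338 - 8918}{19991 + 479143} = - \frac{53256}{499134} = \left(-53256\right) \frac{1}{499134} = - \frac{8876}{83189}$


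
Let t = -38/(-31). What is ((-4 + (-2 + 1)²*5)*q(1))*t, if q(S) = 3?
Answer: 114/31 ≈ 3.6774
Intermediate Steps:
t = 38/31 (t = -38*(-1/31) = 38/31 ≈ 1.2258)
((-4 + (-2 + 1)²*5)*q(1))*t = ((-4 + (-2 + 1)²*5)*3)*(38/31) = ((-4 + (-1)²*5)*3)*(38/31) = ((-4 + 1*5)*3)*(38/31) = ((-4 + 5)*3)*(38/31) = (1*3)*(38/31) = 3*(38/31) = 114/31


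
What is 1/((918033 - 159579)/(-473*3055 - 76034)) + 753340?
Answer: 571372215311/758454 ≈ 7.5334e+5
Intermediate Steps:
1/((918033 - 159579)/(-473*3055 - 76034)) + 753340 = 1/(758454/(-1445015 - 76034)) + 753340 = 1/(758454/(-1521049)) + 753340 = 1/(758454*(-1/1521049)) + 753340 = 1/(-758454/1521049) + 753340 = -1521049/758454 + 753340 = 571372215311/758454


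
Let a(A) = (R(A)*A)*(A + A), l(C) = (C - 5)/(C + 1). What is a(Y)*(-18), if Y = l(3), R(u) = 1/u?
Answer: 18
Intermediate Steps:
l(C) = (-5 + C)/(1 + C)
Y = -½ (Y = (-5 + 3)/(1 + 3) = -2/4 = (¼)*(-2) = -½ ≈ -0.50000)
a(A) = 2*A (a(A) = (A/A)*(A + A) = 1*(2*A) = 2*A)
a(Y)*(-18) = (2*(-½))*(-18) = -1*(-18) = 18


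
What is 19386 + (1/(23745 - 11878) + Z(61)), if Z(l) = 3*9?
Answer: 230374072/11867 ≈ 19413.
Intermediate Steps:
Z(l) = 27
19386 + (1/(23745 - 11878) + Z(61)) = 19386 + (1/(23745 - 11878) + 27) = 19386 + (1/11867 + 27) = 19386 + 320410/11867 = 230374072/11867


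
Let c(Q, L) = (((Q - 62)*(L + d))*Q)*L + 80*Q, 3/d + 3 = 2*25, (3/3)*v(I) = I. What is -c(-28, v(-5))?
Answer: -2817920/47 ≈ -59956.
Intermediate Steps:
v(I) = I
d = 3/47 (d = 3/(-3 + 2*25) = 3/(-3 + 50) = 3/47 ≈ 0.063830)
c(Q, L) = 80*Q + L*Q*(-62 + Q)*(3/47 + L) (c(Q, L) = (((Q - 62)*(L + 3/47))*Q)*L + 80*Q = (((-62 + Q)*(3/47 + L))*Q)*L + 80*Q = (Q*(-62 + Q)*(3/47 + L))*L + 80*Q = L*Q*(-62 + Q)*(3/47 + L) + 80*Q = 80*Q + L*Q*(-62 + Q)*(3/47 + L))
-c(-28, v(-5)) = -(-28)*(3760 - 2914*(-5)**2 - 186*(-5) + 3*(-5)*(-28) + 47*(-28)*(-5)**2)/47 = -(-28)*(3760 - 2914*25 + 930 + 420 + 47*(-28)*25)/47 = -(-28)*(3760 - 72850 + 930 + 420 - 32900)/47 = -(-28)*(-100640)/47 = -1*2817920/47 = -2817920/47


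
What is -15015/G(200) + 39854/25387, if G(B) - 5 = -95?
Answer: 25651511/152322 ≈ 168.40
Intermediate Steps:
G(B) = -90 (G(B) = 5 - 95 = -90)
-15015/G(200) + 39854/25387 = -15015/(-90) + 39854/25387 = -15015*(-1/90) + 39854*(1/25387) = 1001/6 + 39854/25387 = 25651511/152322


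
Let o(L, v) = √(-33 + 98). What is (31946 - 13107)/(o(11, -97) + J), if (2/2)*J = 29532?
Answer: 556353348/872138959 - 18839*√65/872138959 ≈ 0.63774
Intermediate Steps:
J = 29532
o(L, v) = √65
(31946 - 13107)/(o(11, -97) + J) = (31946 - 13107)/(√65 + 29532) = 18839/(29532 + √65)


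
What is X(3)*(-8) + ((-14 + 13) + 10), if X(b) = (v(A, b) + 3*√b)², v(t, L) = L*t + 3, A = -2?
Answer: -279 + 144*√3 ≈ -29.585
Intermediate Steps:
v(t, L) = 3 + L*t
X(b) = (3 - 2*b + 3*√b)² (X(b) = ((3 + b*(-2)) + 3*√b)² = ((3 - 2*b) + 3*√b)² = (3 - 2*b + 3*√b)²)
X(3)*(-8) + ((-14 + 13) + 10) = (3 - 2*3 + 3*√3)²*(-8) + ((-14 + 13) + 10) = (3 - 6 + 3*√3)²*(-8) + (-1 + 10) = (-3 + 3*√3)²*(-8) + 9 = -8*(-3 + 3*√3)² + 9 = 9 - 8*(-3 + 3*√3)²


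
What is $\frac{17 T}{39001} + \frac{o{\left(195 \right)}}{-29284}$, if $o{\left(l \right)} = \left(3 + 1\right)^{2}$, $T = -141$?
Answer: $- \frac{17704441}{285526321} \approx -0.062006$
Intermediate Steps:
$o{\left(l \right)} = 16$ ($o{\left(l \right)} = 4^{2} = 16$)
$\frac{17 T}{39001} + \frac{o{\left(195 \right)}}{-29284} = \frac{17 \left(-141\right)}{39001} + \frac{16}{-29284} = \left(-2397\right) \frac{1}{39001} + 16 \left(- \frac{1}{29284}\right) = - \frac{2397}{39001} - \frac{4}{7321} = - \frac{17704441}{285526321}$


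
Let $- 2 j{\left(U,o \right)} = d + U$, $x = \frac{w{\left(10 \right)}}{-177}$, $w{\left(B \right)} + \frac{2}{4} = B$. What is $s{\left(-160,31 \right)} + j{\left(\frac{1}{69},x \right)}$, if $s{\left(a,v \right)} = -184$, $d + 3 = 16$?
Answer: $- \frac{13145}{69} \approx -190.51$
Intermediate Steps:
$d = 13$ ($d = -3 + 16 = 13$)
$w{\left(B \right)} = - \frac{1}{2} + B$
$x = - \frac{19}{354}$ ($x = \frac{- \frac{1}{2} + 10}{-177} = \frac{19}{2} \left(- \frac{1}{177}\right) = - \frac{19}{354} \approx -0.053672$)
$j{\left(U,o \right)} = - \frac{13}{2} - \frac{U}{2}$ ($j{\left(U,o \right)} = - \frac{13 + U}{2} = - \frac{13}{2} - \frac{U}{2}$)
$s{\left(-160,31 \right)} + j{\left(\frac{1}{69},x \right)} = -184 - \left(\frac{13}{2} + \frac{1}{2 \cdot 69}\right) = -184 - \frac{449}{69} = - \frac{13145}{69}$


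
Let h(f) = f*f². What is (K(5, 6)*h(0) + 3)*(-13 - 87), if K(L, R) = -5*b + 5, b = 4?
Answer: -300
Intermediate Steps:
K(L, R) = -15 (K(L, R) = -5*4 + 5 = -20 + 5 = -15)
h(f) = f³
(K(5, 6)*h(0) + 3)*(-13 - 87) = (-15*0³ + 3)*(-13 - 87) = (-15*0 + 3)*(-100) = (0 + 3)*(-100) = 3*(-100) = -300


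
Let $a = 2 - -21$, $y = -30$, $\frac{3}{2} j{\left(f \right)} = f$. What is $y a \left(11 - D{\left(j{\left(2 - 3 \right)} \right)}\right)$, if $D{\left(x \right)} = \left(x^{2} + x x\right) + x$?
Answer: $- \frac{22310}{3} \approx -7436.7$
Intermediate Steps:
$j{\left(f \right)} = \frac{2 f}{3}$
$D{\left(x \right)} = x + 2 x^{2}$ ($D{\left(x \right)} = \left(x^{2} + x^{2}\right) + x = 2 x^{2} + x = x + 2 x^{2}$)
$a = 23$ ($a = 2 + 21 = 23$)
$y a \left(11 - D{\left(j{\left(2 - 3 \right)} \right)}\right) = \left(-30\right) 23 \left(11 - \frac{2 \left(2 - 3\right)}{3} \left(1 + 2 \frac{2 \left(2 - 3\right)}{3}\right)\right) = - 690 \left(11 - \frac{2}{3} \left(-1\right) \left(1 + 2 \cdot \frac{2}{3} \left(-1\right)\right)\right) = - 690 \left(11 - - \frac{2 \left(1 + 2 \left(- \frac{2}{3}\right)\right)}{3}\right) = - 690 \left(11 - - \frac{2 \left(1 - \frac{4}{3}\right)}{3}\right) = - 690 \left(11 - \left(- \frac{2}{3}\right) \left(- \frac{1}{3}\right)\right) = - 690 \left(11 - \frac{2}{9}\right) = \left(-690\right) \frac{97}{9} = - \frac{22310}{3}$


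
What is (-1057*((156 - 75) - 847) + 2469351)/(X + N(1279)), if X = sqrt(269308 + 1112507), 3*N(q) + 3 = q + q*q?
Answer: 16104383776563/2680139635354 - 88533351*sqrt(153535)/2680139635354 ≈ 5.9958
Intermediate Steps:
N(q) = -1 + q/3 + q**2/3 (N(q) = -1 + (q + q*q)/3 = -1 + (q + q**2)/3 = -1 + (q/3 + q**2/3) = -1 + q/3 + q**2/3)
X = 3*sqrt(153535) (X = sqrt(1381815) = 3*sqrt(153535) ≈ 1175.5)
(-1057*((156 - 75) - 847) + 2469351)/(X + N(1279)) = (-1057*((156 - 75) - 847) + 2469351)/(3*sqrt(153535) + (-1 + (1/3)*1279 + (1/3)*1279**2)) = (-1057*(81 - 847) + 2469351)/(3*sqrt(153535) + (-1 + 1279/3 + (1/3)*1635841)) = (-1057*(-766) + 2469351)/(3*sqrt(153535) + (-1 + 1279/3 + 1635841/3)) = (809662 + 2469351)/(3*sqrt(153535) + 1637117/3) = 3279013/(1637117/3 + 3*sqrt(153535))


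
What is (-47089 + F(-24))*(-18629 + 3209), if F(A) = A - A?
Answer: 726112380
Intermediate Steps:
F(A) = 0
(-47089 + F(-24))*(-18629 + 3209) = (-47089 + 0)*(-18629 + 3209) = -47089*(-15420) = 726112380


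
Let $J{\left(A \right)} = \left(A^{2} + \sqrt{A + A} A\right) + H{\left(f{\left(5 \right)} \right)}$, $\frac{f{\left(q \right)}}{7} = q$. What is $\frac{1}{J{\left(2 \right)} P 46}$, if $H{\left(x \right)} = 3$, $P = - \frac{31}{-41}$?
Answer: $\frac{41}{15686} \approx 0.0026138$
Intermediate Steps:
$P = \frac{31}{41}$ ($P = \left(-31\right) \left(- \frac{1}{41}\right) = \frac{31}{41} \approx 0.7561$)
$f{\left(q \right)} = 7 q$
$J{\left(A \right)} = 3 + A^{2} + \sqrt{2} A^{\frac{3}{2}}$ ($J{\left(A \right)} = \left(A^{2} + \sqrt{A + A} A\right) + 3 = \left(A^{2} + \sqrt{2 A} A\right) + 3 = \left(A^{2} + \sqrt{2} \sqrt{A} A\right) + 3 = \left(A^{2} + \sqrt{2} A^{\frac{3}{2}}\right) + 3 = 3 + A^{2} + \sqrt{2} A^{\frac{3}{2}}$)
$\frac{1}{J{\left(2 \right)} P 46} = \frac{1}{\left(3 + 2^{2} + \sqrt{2} \cdot 2^{\frac{3}{2}}\right) \frac{31}{41} \cdot 46} = \frac{1}{\left(3 + 4 + \sqrt{2} \cdot 2 \sqrt{2}\right) \frac{31}{41} \cdot 46} = \frac{1}{\left(3 + 4 + 4\right) \frac{31}{41} \cdot 46} = \frac{1}{11 \cdot \frac{31}{41} \cdot 46} = \frac{1}{\frac{341}{41} \cdot 46} = \frac{1}{\frac{15686}{41}} = \frac{41}{15686}$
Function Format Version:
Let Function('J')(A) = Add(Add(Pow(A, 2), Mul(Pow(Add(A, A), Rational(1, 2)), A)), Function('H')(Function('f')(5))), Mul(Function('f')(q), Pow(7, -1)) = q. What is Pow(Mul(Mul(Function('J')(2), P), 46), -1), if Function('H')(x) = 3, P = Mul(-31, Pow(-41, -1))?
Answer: Rational(41, 15686) ≈ 0.0026138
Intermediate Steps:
P = Rational(31, 41) (P = Mul(-31, Rational(-1, 41)) = Rational(31, 41) ≈ 0.75610)
Function('f')(q) = Mul(7, q)
Function('J')(A) = Add(3, Pow(A, 2), Mul(Pow(2, Rational(1, 2)), Pow(A, Rational(3, 2)))) (Function('J')(A) = Add(Add(Pow(A, 2), Mul(Pow(Add(A, A), Rational(1, 2)), A)), 3) = Add(Add(Pow(A, 2), Mul(Pow(Mul(2, A), Rational(1, 2)), A)), 3) = Add(Add(Pow(A, 2), Mul(Mul(Pow(2, Rational(1, 2)), Pow(A, Rational(1, 2))), A)), 3) = Add(Add(Pow(A, 2), Mul(Pow(2, Rational(1, 2)), Pow(A, Rational(3, 2)))), 3) = Add(3, Pow(A, 2), Mul(Pow(2, Rational(1, 2)), Pow(A, Rational(3, 2)))))
Pow(Mul(Mul(Function('J')(2), P), 46), -1) = Pow(Mul(Mul(Add(3, Pow(2, 2), Mul(Pow(2, Rational(1, 2)), Pow(2, Rational(3, 2)))), Rational(31, 41)), 46), -1) = Pow(Mul(Mul(Add(3, 4, Mul(Pow(2, Rational(1, 2)), Mul(2, Pow(2, Rational(1, 2))))), Rational(31, 41)), 46), -1) = Pow(Mul(Mul(Add(3, 4, 4), Rational(31, 41)), 46), -1) = Pow(Mul(Mul(11, Rational(31, 41)), 46), -1) = Pow(Mul(Rational(341, 41), 46), -1) = Pow(Rational(15686, 41), -1) = Rational(41, 15686)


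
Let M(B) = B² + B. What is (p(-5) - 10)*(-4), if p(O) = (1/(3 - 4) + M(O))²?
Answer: -1404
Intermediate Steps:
M(B) = B + B²
p(O) = (-1 + O*(1 + O))² (p(O) = (1/(3 - 4) + O*(1 + O))² = (1/(-1) + O*(1 + O))² = (-1 + O*(1 + O))²)
(p(-5) - 10)*(-4) = ((-1 - 5*(1 - 5))² - 10)*(-4) = ((-1 - 5*(-4))² - 10)*(-4) = ((-1 + 20)² - 10)*(-4) = (19² - 10)*(-4) = (361 - 10)*(-4) = 351*(-4) = -1404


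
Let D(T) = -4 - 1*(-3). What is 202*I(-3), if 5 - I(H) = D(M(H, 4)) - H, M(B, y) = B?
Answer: 606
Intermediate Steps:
D(T) = -1 (D(T) = -4 + 3 = -1)
I(H) = 6 + H (I(H) = 5 - (-1 - H) = 5 + (1 + H) = 6 + H)
202*I(-3) = 202*(6 - 3) = 202*3 = 606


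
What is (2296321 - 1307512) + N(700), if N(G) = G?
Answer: 989509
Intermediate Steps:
(2296321 - 1307512) + N(700) = (2296321 - 1307512) + 700 = 988809 + 700 = 989509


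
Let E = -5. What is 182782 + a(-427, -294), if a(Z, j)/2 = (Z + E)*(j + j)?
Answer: 690814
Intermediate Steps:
a(Z, j) = 4*j*(-5 + Z) (a(Z, j) = 2*((Z - 5)*(j + j)) = 2*((-5 + Z)*(2*j)) = 2*(2*j*(-5 + Z)) = 4*j*(-5 + Z))
182782 + a(-427, -294) = 182782 + 4*(-294)*(-5 - 427) = 182782 + 4*(-294)*(-432) = 182782 + 508032 = 690814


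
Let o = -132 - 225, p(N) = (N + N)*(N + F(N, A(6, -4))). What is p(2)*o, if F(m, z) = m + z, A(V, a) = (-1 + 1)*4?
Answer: -5712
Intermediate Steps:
A(V, a) = 0 (A(V, a) = 0*4 = 0)
p(N) = 4*N² (p(N) = (N + N)*(N + (N + 0)) = (2*N)*(N + N) = (2*N)*(2*N) = 4*N²)
o = -357
p(2)*o = (4*2²)*(-357) = (4*4)*(-357) = 16*(-357) = -5712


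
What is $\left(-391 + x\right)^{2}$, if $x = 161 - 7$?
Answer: $56169$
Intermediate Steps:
$x = 154$
$\left(-391 + x\right)^{2} = \left(-391 + 154\right)^{2} = \left(-237\right)^{2} = 56169$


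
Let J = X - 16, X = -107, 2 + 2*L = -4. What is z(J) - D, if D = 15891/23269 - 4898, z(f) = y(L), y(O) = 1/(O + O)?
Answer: 683710757/139614 ≈ 4897.1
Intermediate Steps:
L = -3 (L = -1 + (1/2)*(-4) = -1 - 2 = -3)
y(O) = 1/(2*O)
J = -123 (J = -107 - 16 = -123)
z(f) = -1/6 (z(f) = (1/2)/(-3) = (1/2)*(-1/3) = -1/6)
D = -113955671/23269 (D = 15891*(1/23269) - 4898 = 15891/23269 - 4898 = -113955671/23269 ≈ -4897.3)
z(J) - D = -1/6 - 1*(-113955671/23269) = -1/6 + 113955671/23269 = 683710757/139614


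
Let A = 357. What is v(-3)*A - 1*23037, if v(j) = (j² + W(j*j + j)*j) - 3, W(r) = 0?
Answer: -20895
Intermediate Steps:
v(j) = -3 + j² (v(j) = (j² + 0*j) - 3 = (j² + 0) - 3 = j² - 3 = -3 + j²)
v(-3)*A - 1*23037 = (-3 + (-3)²)*357 - 1*23037 = (-3 + 9)*357 - 23037 = 6*357 - 23037 = 2142 - 23037 = -20895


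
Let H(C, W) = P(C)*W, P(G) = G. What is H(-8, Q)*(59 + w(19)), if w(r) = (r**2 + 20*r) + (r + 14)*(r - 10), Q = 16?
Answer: -140416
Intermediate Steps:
w(r) = r**2 + 20*r + (-10 + r)*(14 + r) (w(r) = (r**2 + 20*r) + (14 + r)*(-10 + r) = (r**2 + 20*r) + (-10 + r)*(14 + r) = r**2 + 20*r + (-10 + r)*(14 + r))
H(C, W) = C*W
H(-8, Q)*(59 + w(19)) = (-8*16)*(59 + (-140 + 2*19**2 + 24*19)) = -128*(59 + (-140 + 2*361 + 456)) = -128*(59 + (-140 + 722 + 456)) = -128*(59 + 1038) = -128*1097 = -140416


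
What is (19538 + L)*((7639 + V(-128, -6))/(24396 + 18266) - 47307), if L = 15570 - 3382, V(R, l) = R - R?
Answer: -32014763627485/21331 ≈ -1.5009e+9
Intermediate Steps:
V(R, l) = 0
L = 12188
(19538 + L)*((7639 + V(-128, -6))/(24396 + 18266) - 47307) = (19538 + 12188)*((7639 + 0)/(24396 + 18266) - 47307) = 31726*(7639/42662 - 47307) = 31726*(-2018203595/42662) = -32014763627485/21331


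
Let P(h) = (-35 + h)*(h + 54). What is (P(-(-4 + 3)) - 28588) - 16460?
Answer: -46918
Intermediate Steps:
P(h) = (-35 + h)*(54 + h)
(P(-(-4 + 3)) - 28588) - 16460 = ((-1890 + (-(-4 + 3))**2 + 19*(-(-4 + 3))) - 28588) - 16460 = ((-1890 + (-1*(-1))**2 + 19*(-1*(-1))) - 28588) - 16460 = ((-1890 + 1**2 + 19*1) - 28588) - 16460 = ((-1890 + 1 + 19) - 28588) - 16460 = (-1870 - 28588) - 16460 = -30458 - 16460 = -46918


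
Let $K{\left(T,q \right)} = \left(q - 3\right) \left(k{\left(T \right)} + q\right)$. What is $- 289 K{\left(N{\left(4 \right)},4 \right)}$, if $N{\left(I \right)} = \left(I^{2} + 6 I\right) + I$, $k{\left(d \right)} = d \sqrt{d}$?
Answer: $-1156 - 25432 \sqrt{11} \approx -85504.0$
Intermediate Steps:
$k{\left(d \right)} = d^{\frac{3}{2}}$
$N{\left(I \right)} = I^{2} + 7 I$
$K{\left(T,q \right)} = \left(-3 + q\right) \left(q + T^{\frac{3}{2}}\right)$ ($K{\left(T,q \right)} = \left(q - 3\right) \left(T^{\frac{3}{2}} + q\right) = \left(-3 + q\right) \left(q + T^{\frac{3}{2}}\right)$)
$- 289 K{\left(N{\left(4 \right)},4 \right)} = - 289 \left(4^{2} - 12 - 3 \left(4 \left(7 + 4\right)\right)^{\frac{3}{2}} + 4 \left(4 \left(7 + 4\right)\right)^{\frac{3}{2}}\right) = - 289 \left(16 - 12 - 3 \left(4 \cdot 11\right)^{\frac{3}{2}} + 4 \left(4 \cdot 11\right)^{\frac{3}{2}}\right) = - 289 \left(16 - 12 - 3 \cdot 44^{\frac{3}{2}} + 4 \cdot 44^{\frac{3}{2}}\right) = - 289 \left(16 - 12 - 3 \cdot 88 \sqrt{11} + 4 \cdot 88 \sqrt{11}\right) = - 289 \left(16 - 12 - 264 \sqrt{11} + 352 \sqrt{11}\right) = - 289 \left(4 + 88 \sqrt{11}\right) = -1156 - 25432 \sqrt{11}$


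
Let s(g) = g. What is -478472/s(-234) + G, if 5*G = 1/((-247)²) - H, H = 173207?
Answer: -89491000018/2745405 ≈ -32597.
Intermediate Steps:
G = -10567185862/305045 (G = (1/((-247)²) - 1*173207)/5 = (1/61009 - 173207)/5 = (⅕)*(-10567185862/61009) = -10567185862/305045 ≈ -34641.)
-478472/s(-234) + G = -478472/(-234) - 10567185862/305045 = -478472*(-1/234) - 10567185862/305045 = 239236/117 - 10567185862/305045 = -89491000018/2745405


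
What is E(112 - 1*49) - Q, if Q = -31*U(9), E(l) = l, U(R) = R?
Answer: 342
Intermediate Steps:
Q = -279 (Q = -31*9 = -279)
E(112 - 1*49) - Q = (112 - 1*49) - 1*(-279) = (112 - 49) + 279 = 63 + 279 = 342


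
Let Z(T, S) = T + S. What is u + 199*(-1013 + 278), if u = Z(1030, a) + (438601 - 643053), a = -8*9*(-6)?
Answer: -349255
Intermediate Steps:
a = 432 (a = -72*(-6) = 432)
Z(T, S) = S + T
u = -202990 (u = (432 + 1030) + (438601 - 643053) = 1462 - 204452 = -202990)
u + 199*(-1013 + 278) = -202990 + 199*(-1013 + 278) = -202990 + 199*(-735) = -202990 - 146265 = -349255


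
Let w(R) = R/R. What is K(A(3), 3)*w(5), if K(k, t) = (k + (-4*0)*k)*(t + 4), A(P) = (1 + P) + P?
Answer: 49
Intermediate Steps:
w(R) = 1
A(P) = 1 + 2*P
K(k, t) = k*(4 + t) (K(k, t) = (k + 0*k)*(4 + t) = (k + 0)*(4 + t) = k*(4 + t))
K(A(3), 3)*w(5) = ((1 + 2*3)*(4 + 3))*1 = ((1 + 6)*7)*1 = (7*7)*1 = 49*1 = 49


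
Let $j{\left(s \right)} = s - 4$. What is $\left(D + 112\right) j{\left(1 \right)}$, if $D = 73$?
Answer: $-555$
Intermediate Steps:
$j{\left(s \right)} = -4 + s$
$\left(D + 112\right) j{\left(1 \right)} = \left(73 + 112\right) \left(-4 + 1\right) = 185 \left(-3\right) = -555$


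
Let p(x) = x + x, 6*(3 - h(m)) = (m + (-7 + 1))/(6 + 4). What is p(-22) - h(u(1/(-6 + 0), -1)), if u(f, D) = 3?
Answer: -941/20 ≈ -47.050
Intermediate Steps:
h(m) = 31/10 - m/60 (h(m) = 3 - (m + (-7 + 1))/(6*(6 + 4)) = 3 - (m - 6)/(6*10) = 3 - (-6 + m)/(6*10) = 3 - (-3/5 + m/10)/6 = 3 + (1/10 - m/60) = 31/10 - m/60)
p(x) = 2*x
p(-22) - h(u(1/(-6 + 0), -1)) = 2*(-22) - (31/10 - 1/60*3) = -44 - (31/10 - 1/20) = -44 - 1*61/20 = -44 - 61/20 = -941/20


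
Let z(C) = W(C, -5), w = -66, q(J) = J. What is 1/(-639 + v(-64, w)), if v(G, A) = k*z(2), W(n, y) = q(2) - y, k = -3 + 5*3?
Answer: -1/555 ≈ -0.0018018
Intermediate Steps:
k = 12 (k = -3 + 15 = 12)
W(n, y) = 2 - y
z(C) = 7 (z(C) = 2 - 1*(-5) = 2 + 5 = 7)
v(G, A) = 84 (v(G, A) = 12*7 = 84)
1/(-639 + v(-64, w)) = 1/(-639 + 84) = 1/(-555) = -1/555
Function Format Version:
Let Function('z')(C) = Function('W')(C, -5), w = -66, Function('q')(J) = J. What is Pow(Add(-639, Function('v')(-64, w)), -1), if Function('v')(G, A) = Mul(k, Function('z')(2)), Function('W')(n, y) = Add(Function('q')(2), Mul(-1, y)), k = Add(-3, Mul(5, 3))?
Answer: Rational(-1, 555) ≈ -0.0018018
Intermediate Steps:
k = 12 (k = Add(-3, 15) = 12)
Function('W')(n, y) = Add(2, Mul(-1, y))
Function('z')(C) = 7 (Function('z')(C) = Add(2, Mul(-1, -5)) = Add(2, 5) = 7)
Function('v')(G, A) = 84 (Function('v')(G, A) = Mul(12, 7) = 84)
Pow(Add(-639, Function('v')(-64, w)), -1) = Pow(Add(-639, 84), -1) = Pow(-555, -1) = Rational(-1, 555)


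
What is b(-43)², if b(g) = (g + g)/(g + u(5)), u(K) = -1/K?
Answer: 46225/11664 ≈ 3.9630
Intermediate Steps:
b(g) = 2*g/(-⅕ + g) (b(g) = (g + g)/(g - 1/5) = (2*g)/(g - 1*⅕) = (2*g)/(g - ⅕) = (2*g)/(-⅕ + g) = 2*g/(-⅕ + g))
b(-43)² = (10*(-43)/(-1 + 5*(-43)))² = (10*(-43)/(-1 - 215))² = (10*(-43)/(-216))² = (10*(-43)*(-1/216))² = (215/108)² = 46225/11664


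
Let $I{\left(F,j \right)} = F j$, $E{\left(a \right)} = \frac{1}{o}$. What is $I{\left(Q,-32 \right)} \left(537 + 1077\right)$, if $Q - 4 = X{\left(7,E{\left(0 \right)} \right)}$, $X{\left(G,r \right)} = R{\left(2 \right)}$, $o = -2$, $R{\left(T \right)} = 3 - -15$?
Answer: $-1136256$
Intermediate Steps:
$R{\left(T \right)} = 18$ ($R{\left(T \right)} = 3 + 15 = 18$)
$E{\left(a \right)} = - \frac{1}{2}$ ($E{\left(a \right)} = \frac{1}{-2} = - \frac{1}{2}$)
$X{\left(G,r \right)} = 18$
$Q = 22$ ($Q = 4 + 18 = 22$)
$I{\left(Q,-32 \right)} \left(537 + 1077\right) = 22 \left(-32\right) \left(537 + 1077\right) = \left(-704\right) 1614 = -1136256$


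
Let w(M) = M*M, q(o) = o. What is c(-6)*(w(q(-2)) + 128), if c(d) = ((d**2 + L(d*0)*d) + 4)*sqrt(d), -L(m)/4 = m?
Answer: 5280*I*sqrt(6) ≈ 12933.0*I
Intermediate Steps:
L(m) = -4*m
c(d) = sqrt(d)*(4 + d**2) (c(d) = ((d**2 + (-4*d*0)*d) + 4)*sqrt(d) = ((d**2 + (-4*0)*d) + 4)*sqrt(d) = ((d**2 + 0*d) + 4)*sqrt(d) = ((d**2 + 0) + 4)*sqrt(d) = (d**2 + 4)*sqrt(d) = (4 + d**2)*sqrt(d) = sqrt(d)*(4 + d**2))
w(M) = M**2
c(-6)*(w(q(-2)) + 128) = (sqrt(-6)*(4 + (-6)**2))*((-2)**2 + 128) = ((I*sqrt(6))*(4 + 36))*(4 + 128) = ((I*sqrt(6))*40)*132 = (40*I*sqrt(6))*132 = 5280*I*sqrt(6)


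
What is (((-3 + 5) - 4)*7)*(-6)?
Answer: 84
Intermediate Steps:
(((-3 + 5) - 4)*7)*(-6) = ((2 - 4)*7)*(-6) = -2*7*(-6) = -14*(-6) = 84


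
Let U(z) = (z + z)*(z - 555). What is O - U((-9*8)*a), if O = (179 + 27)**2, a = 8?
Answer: -1260476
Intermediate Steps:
O = 42436 (O = 206**2 = 42436)
U(z) = 2*z*(-555 + z) (U(z) = (2*z)*(-555 + z) = 2*z*(-555 + z))
O - U((-9*8)*a) = 42436 - 2*-9*8*8*(-555 - 9*8*8) = 42436 - 2*(-72*8)*(-555 - 72*8) = 42436 - 2*(-576)*(-555 - 576) = 42436 - 2*(-576)*(-1131) = 42436 - 1*1302912 = 42436 - 1302912 = -1260476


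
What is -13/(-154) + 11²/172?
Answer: 10435/13244 ≈ 0.78790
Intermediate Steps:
-13/(-154) + 11²/172 = -13*(-1/154) + 121*(1/172) = 13/154 + 121/172 = 10435/13244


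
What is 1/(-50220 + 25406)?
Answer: -1/24814 ≈ -4.0300e-5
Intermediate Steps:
1/(-50220 + 25406) = 1/(-24814) = -1/24814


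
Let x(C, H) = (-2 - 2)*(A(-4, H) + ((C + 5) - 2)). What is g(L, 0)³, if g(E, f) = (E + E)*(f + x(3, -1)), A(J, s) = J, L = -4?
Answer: 262144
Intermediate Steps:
x(C, H) = 4 - 4*C (x(C, H) = (-2 - 2)*(-4 + ((C + 5) - 2)) = -4*(-4 + ((5 + C) - 2)) = -4*(-4 + (3 + C)) = -4*(-1 + C) = 4 - 4*C)
g(E, f) = 2*E*(-8 + f) (g(E, f) = (E + E)*(f + (4 - 4*3)) = (2*E)*(f + (4 - 12)) = (2*E)*(f - 8) = (2*E)*(-8 + f) = 2*E*(-8 + f))
g(L, 0)³ = (2*(-4)*(-8 + 0))³ = (2*(-4)*(-8))³ = 64³ = 262144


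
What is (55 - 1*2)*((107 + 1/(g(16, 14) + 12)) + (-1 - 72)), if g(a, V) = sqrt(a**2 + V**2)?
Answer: 138595/77 + 53*sqrt(113)/154 ≈ 1803.6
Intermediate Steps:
g(a, V) = sqrt(V**2 + a**2)
(55 - 1*2)*((107 + 1/(g(16, 14) + 12)) + (-1 - 72)) = (55 - 1*2)*((107 + 1/(sqrt(14**2 + 16**2) + 12)) + (-1 - 72)) = (55 - 2)*((107 + 1/(sqrt(196 + 256) + 12)) - 73) = 53*((107 + 1/(sqrt(452) + 12)) - 73) = 53*((107 + 1/(2*sqrt(113) + 12)) - 73) = 53*((107 + 1/(12 + 2*sqrt(113))) - 73) = 53*(34 + 1/(12 + 2*sqrt(113))) = 1802 + 53/(12 + 2*sqrt(113))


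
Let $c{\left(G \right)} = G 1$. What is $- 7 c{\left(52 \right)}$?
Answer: $-364$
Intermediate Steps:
$c{\left(G \right)} = G$
$- 7 c{\left(52 \right)} = \left(-7\right) 52 = -364$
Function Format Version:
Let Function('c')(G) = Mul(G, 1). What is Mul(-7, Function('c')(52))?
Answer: -364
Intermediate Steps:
Function('c')(G) = G
Mul(-7, Function('c')(52)) = Mul(-7, 52) = -364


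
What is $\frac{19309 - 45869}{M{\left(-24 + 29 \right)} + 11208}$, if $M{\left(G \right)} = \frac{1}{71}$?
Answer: $- \frac{1885760}{795769} \approx -2.3697$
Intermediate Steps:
$M{\left(G \right)} = \frac{1}{71}$
$\frac{19309 - 45869}{M{\left(-24 + 29 \right)} + 11208} = \frac{19309 - 45869}{\frac{1}{71} + 11208} = - \frac{26560}{\frac{795769}{71}} = \left(-26560\right) \frac{71}{795769} = - \frac{1885760}{795769}$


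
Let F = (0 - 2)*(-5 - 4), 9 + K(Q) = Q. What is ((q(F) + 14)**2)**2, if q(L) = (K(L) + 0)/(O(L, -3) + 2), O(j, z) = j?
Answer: 6975757441/160000 ≈ 43599.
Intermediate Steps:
K(Q) = -9 + Q
F = 18 (F = -2*(-9) = 18)
q(L) = (-9 + L)/(2 + L) (q(L) = ((-9 + L) + 0)/(L + 2) = (-9 + L)/(2 + L))
((q(F) + 14)**2)**2 = (((-9 + 18)/(2 + 18) + 14)**2)**2 = ((9/20 + 14)**2)**2 = ((289/20)**2)**2 = (83521/400)**2 = 6975757441/160000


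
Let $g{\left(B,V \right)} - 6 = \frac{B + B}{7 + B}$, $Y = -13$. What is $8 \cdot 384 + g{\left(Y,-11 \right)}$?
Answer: $\frac{9247}{3} \approx 3082.3$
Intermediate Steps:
$g{\left(B,V \right)} = 6 + \frac{2 B}{7 + B}$ ($g{\left(B,V \right)} = 6 + \frac{B + B}{7 + B} = 6 + \frac{2 B}{7 + B}$)
$8 \cdot 384 + g{\left(Y,-11 \right)} = 8 \cdot 384 + \frac{2 \left(21 + 4 \left(-13\right)\right)}{7 - 13} = 3072 + \frac{2 \left(21 - 52\right)}{-6} = 3072 + 2 \left(- \frac{1}{6}\right) \left(-31\right) = 3072 + \frac{31}{3} = \frac{9247}{3}$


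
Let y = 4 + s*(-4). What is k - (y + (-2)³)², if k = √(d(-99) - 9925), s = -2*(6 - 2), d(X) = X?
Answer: -784 + 2*I*√2506 ≈ -784.0 + 100.12*I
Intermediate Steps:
s = -8 (s = -2*4 = -8)
y = 36 (y = 4 - 8*(-4) = 4 + 32 = 36)
k = 2*I*√2506 (k = √(-99 - 9925) = √(-10024) = 2*I*√2506 ≈ 100.12*I)
k - (y + (-2)³)² = 2*I*√2506 - (36 + (-2)³)² = 2*I*√2506 - (36 - 8)² = 2*I*√2506 - 1*28² = 2*I*√2506 - 1*784 = 2*I*√2506 - 784 = -784 + 2*I*√2506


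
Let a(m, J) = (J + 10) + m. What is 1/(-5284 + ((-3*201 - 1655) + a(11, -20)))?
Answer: -1/7541 ≈ -0.00013261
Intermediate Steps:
a(m, J) = 10 + J + m (a(m, J) = (10 + J) + m = 10 + J + m)
1/(-5284 + ((-3*201 - 1655) + a(11, -20))) = 1/(-5284 + ((-3*201 - 1655) + (10 - 20 + 11))) = 1/(-5284 + ((-603 - 1655) + 1)) = 1/(-5284 + (-2258 + 1)) = 1/(-5284 - 2257) = 1/(-7541) = -1/7541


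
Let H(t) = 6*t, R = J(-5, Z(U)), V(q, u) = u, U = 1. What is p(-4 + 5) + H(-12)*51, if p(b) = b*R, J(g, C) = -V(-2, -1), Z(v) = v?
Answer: -3671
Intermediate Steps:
J(g, C) = 1 (J(g, C) = -1*(-1) = 1)
R = 1
p(b) = b (p(b) = b*1 = b)
p(-4 + 5) + H(-12)*51 = (-4 + 5) + (6*(-12))*51 = 1 - 72*51 = 1 - 3672 = -3671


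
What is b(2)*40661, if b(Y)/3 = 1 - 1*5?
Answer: -487932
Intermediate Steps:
b(Y) = -12 (b(Y) = 3*(1 - 1*5) = 3*(1 - 5) = 3*(-4) = -12)
b(2)*40661 = -12*40661 = -487932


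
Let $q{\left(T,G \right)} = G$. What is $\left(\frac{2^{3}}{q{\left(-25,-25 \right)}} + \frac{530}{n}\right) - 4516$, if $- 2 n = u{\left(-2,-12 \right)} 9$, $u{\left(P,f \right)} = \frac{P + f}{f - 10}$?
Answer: $- \frac{7404704}{1575} \approx -4701.4$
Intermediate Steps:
$u{\left(P,f \right)} = \frac{P + f}{-10 + f}$
$n = - \frac{63}{22}$ ($n = - \frac{\frac{-2 - 12}{-10 - 12} \cdot 9}{2} = - \frac{\frac{1}{-22} \left(-14\right) 9}{2} = - \frac{\left(- \frac{1}{22}\right) \left(-14\right) 9}{2} = - \frac{\frac{7}{11} \cdot 9}{2} = \left(- \frac{1}{2}\right) \frac{63}{11} = - \frac{63}{22} \approx -2.8636$)
$\left(\frac{2^{3}}{q{\left(-25,-25 \right)}} + \frac{530}{n}\right) - 4516 = \left(\frac{2^{3}}{-25} + \frac{530}{- \frac{63}{22}}\right) - 4516 = \left(8 \left(- \frac{1}{25}\right) + 530 \left(- \frac{22}{63}\right)\right) - 4516 = \left(- \frac{8}{25} - \frac{11660}{63}\right) - 4516 = - \frac{292004}{1575} - 4516 = - \frac{7404704}{1575}$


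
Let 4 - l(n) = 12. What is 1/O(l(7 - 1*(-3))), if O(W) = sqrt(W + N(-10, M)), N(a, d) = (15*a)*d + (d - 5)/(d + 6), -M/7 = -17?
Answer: -5*I*sqrt(2790170)/1116068 ≈ -0.0074833*I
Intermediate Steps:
M = 119 (M = -7*(-17) = 119)
l(n) = -8 (l(n) = 4 - 1*12 = 4 - 12 = -8)
N(a, d) = (-5 + d)/(6 + d) + 15*a*d (N(a, d) = 15*a*d + (-5 + d)/(6 + d) = (-5 + d)/(6 + d) + 15*a*d)
O(W) = sqrt(-2231136/125 + W) (O(W) = sqrt(W + (-5 + 119 + 15*(-10)*119**2 + 90*(-10)*119)/(6 + 119)) = sqrt(W + (-5 + 119 + 15*(-10)*14161 - 107100)/125) = sqrt(W + (-5 + 119 - 2124150 - 107100)/125) = sqrt(W + (1/125)*(-2231136)) = sqrt(W - 2231136/125) = sqrt(-2231136/125 + W))
1/O(l(7 - 1*(-3))) = 1/(sqrt(-11155680 + 625*(-8))/25) = 1/(sqrt(-11155680 - 5000)/25) = 1/(sqrt(-11160680)/25) = 1/((2*I*sqrt(2790170))/25) = 1/(2*I*sqrt(2790170)/25) = -5*I*sqrt(2790170)/1116068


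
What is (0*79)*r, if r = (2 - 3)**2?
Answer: 0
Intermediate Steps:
r = 1 (r = (-1)**2 = 1)
(0*79)*r = (0*79)*1 = 0*1 = 0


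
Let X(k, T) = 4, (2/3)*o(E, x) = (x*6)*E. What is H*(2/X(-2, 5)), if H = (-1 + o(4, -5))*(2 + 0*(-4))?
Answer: -181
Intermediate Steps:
o(E, x) = 9*E*x (o(E, x) = 3*((x*6)*E)/2 = 3*((6*x)*E)/2 = 3*(6*E*x)/2 = 9*E*x)
H = -362 (H = (-1 + 9*4*(-5))*(2 + 0*(-4)) = (-1 - 180)*(2 + 0) = -181*2 = -362)
H*(2/X(-2, 5)) = -724/4 = -362*1/2 = -181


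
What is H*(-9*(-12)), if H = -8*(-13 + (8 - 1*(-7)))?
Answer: -1728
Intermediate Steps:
H = -16 (H = -8*(-13 + (8 + 7)) = -8*(-13 + 15) = -8*2 = -16)
H*(-9*(-12)) = -(-144)*(-12) = -16*108 = -1728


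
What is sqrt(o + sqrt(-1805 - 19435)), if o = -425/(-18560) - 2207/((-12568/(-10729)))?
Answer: sqrt(-1001102300126926 + 3188156130816*I*sqrt(590))/728944 ≈ 1.6776 + 43.438*I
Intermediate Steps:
o = -10986877457/5831552 (o = -425*(-1/18560) - 2207/((-12568*(-1/10729))) = 85/3712 - 2207/12568/10729 = 85/3712 - 2207*10729/12568 = 85/3712 - 23678903/12568 = -10986877457/5831552 ≈ -1884.0)
sqrt(o + sqrt(-1805 - 19435)) = sqrt(-10986877457/5831552 + sqrt(-1805 - 19435)) = sqrt(-10986877457/5831552 + sqrt(-21240)) = sqrt(-10986877457/5831552 + 6*I*sqrt(590))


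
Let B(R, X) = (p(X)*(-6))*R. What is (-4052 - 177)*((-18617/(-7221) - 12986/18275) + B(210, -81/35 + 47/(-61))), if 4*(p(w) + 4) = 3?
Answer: -53171129704982/3068925 ≈ -1.7326e+7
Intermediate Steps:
p(w) = -13/4 (p(w) = -4 + (1/4)*3 = -4 + 3/4 = -13/4)
B(R, X) = 39*R/2 (B(R, X) = (-13/4*(-6))*R = 39*R/2)
(-4052 - 177)*((-18617/(-7221) - 12986/18275) + B(210, -81/35 + 47/(-61))) = (-4052 - 177)*((-18617/(-7221) - 12986/18275) + (39/2)*210) = -4229*((-18617*(-1/7221) - 12986*1/18275) + 4095) = -4229*((18617/7221 - 302/425) + 4095) = -4229*(5731483/3068925 + 4095) = -4229*12572979358/3068925 = -53171129704982/3068925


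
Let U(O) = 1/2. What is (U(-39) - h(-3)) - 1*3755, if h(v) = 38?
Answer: -7585/2 ≈ -3792.5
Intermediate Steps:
U(O) = 1/2
(U(-39) - h(-3)) - 1*3755 = (1/2 - 1*38) - 1*3755 = (1/2 - 38) - 3755 = -75/2 - 3755 = -7585/2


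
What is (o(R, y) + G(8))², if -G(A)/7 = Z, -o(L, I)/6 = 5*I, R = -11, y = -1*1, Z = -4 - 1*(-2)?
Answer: 1936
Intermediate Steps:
Z = -2 (Z = -4 + 2 = -2)
y = -1
o(L, I) = -30*I
G(A) = 14 (G(A) = -7*(-2) = 14)
(o(R, y) + G(8))² = (-30*(-1) + 14)² = (30 + 14)² = 44² = 1936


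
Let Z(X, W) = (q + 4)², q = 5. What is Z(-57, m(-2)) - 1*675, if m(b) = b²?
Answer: -594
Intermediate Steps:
Z(X, W) = 81 (Z(X, W) = (5 + 4)² = 9² = 81)
Z(-57, m(-2)) - 1*675 = 81 - 1*675 = 81 - 675 = -594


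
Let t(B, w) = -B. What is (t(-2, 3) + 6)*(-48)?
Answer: -384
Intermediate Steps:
(t(-2, 3) + 6)*(-48) = (-1*(-2) + 6)*(-48) = (2 + 6)*(-48) = 8*(-48) = -384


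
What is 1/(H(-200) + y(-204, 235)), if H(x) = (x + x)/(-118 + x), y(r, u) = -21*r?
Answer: 159/681356 ≈ 0.00023336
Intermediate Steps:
H(x) = 2*x/(-118 + x) (H(x) = (2*x)/(-118 + x) = 2*x/(-118 + x))
1/(H(-200) + y(-204, 235)) = 1/(2*(-200)/(-118 - 200) - 21*(-204)) = 1/(2*(-200)/(-318) + 4284) = 1/(2*(-200)*(-1/318) + 4284) = 1/(200/159 + 4284) = 1/(681356/159) = 159/681356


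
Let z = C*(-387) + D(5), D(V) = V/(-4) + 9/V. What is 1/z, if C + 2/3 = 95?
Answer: -20/730129 ≈ -2.7392e-5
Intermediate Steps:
C = 283/3 (C = -2/3 + 95 = 283/3 ≈ 94.333)
D(V) = 9/V - V/4 (D(V) = V*(-1/4) + 9/V = -V/4 + 9/V = 9/V - V/4)
z = -730129/20 (z = (283/3)*(-387) + (9/5 - 1/4*5) = -36507 + (9*(1/5) - 5/4) = -36507 + (9/5 - 5/4) = -36507 + 11/20 = -730129/20 ≈ -36506.)
1/z = 1/(-730129/20) = -20/730129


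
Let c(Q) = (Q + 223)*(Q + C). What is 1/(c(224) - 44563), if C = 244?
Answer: 1/164633 ≈ 6.0741e-6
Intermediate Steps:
c(Q) = (223 + Q)*(244 + Q) (c(Q) = (Q + 223)*(Q + 244) = (223 + Q)*(244 + Q))
1/(c(224) - 44563) = 1/((54412 + 224² + 467*224) - 44563) = 1/((54412 + 50176 + 104608) - 44563) = 1/(209196 - 44563) = 1/164633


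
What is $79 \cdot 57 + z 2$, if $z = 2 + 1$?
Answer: $4509$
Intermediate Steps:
$z = 3$
$79 \cdot 57 + z 2 = 79 \cdot 57 + 3 \cdot 2 = 4503 + 6 = 4509$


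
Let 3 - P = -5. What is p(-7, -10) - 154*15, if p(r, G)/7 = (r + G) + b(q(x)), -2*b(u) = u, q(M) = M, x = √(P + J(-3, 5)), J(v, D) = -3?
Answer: -2429 - 7*√5/2 ≈ -2436.8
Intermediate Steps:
P = 8 (P = 3 - 1*(-5) = 3 + 5 = 8)
x = √5 (x = √(8 - 3) = √5 ≈ 2.2361)
b(u) = -u/2
p(r, G) = 7*G + 7*r - 7*√5/2 (p(r, G) = 7*((r + G) - √5/2) = 7*((G + r) - √5/2) = 7*(G + r - √5/2) = 7*G + 7*r - 7*√5/2)
p(-7, -10) - 154*15 = (7*(-10) + 7*(-7) - 7*√5/2) - 154*15 = (-70 - 49 - 7*√5/2) - 2310 = (-119 - 7*√5/2) - 2310 = -2429 - 7*√5/2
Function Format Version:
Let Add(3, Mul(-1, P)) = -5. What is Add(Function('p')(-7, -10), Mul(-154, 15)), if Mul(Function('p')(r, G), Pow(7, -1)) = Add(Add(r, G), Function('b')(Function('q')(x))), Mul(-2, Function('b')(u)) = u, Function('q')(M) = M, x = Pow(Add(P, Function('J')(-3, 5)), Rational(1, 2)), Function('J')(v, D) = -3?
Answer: Add(-2429, Mul(Rational(-7, 2), Pow(5, Rational(1, 2)))) ≈ -2436.8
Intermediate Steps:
P = 8 (P = Add(3, Mul(-1, -5)) = Add(3, 5) = 8)
x = Pow(5, Rational(1, 2)) (x = Pow(Add(8, -3), Rational(1, 2)) = Pow(5, Rational(1, 2)) ≈ 2.2361)
Function('b')(u) = Mul(Rational(-1, 2), u)
Function('p')(r, G) = Add(Mul(7, G), Mul(7, r), Mul(Rational(-7, 2), Pow(5, Rational(1, 2)))) (Function('p')(r, G) = Mul(7, Add(Add(r, G), Mul(Rational(-1, 2), Pow(5, Rational(1, 2))))) = Mul(7, Add(Add(G, r), Mul(Rational(-1, 2), Pow(5, Rational(1, 2))))) = Mul(7, Add(G, r, Mul(Rational(-1, 2), Pow(5, Rational(1, 2))))) = Add(Mul(7, G), Mul(7, r), Mul(Rational(-7, 2), Pow(5, Rational(1, 2)))))
Add(Function('p')(-7, -10), Mul(-154, 15)) = Add(Add(Mul(7, -10), Mul(7, -7), Mul(Rational(-7, 2), Pow(5, Rational(1, 2)))), Mul(-154, 15)) = Add(Add(-70, -49, Mul(Rational(-7, 2), Pow(5, Rational(1, 2)))), -2310) = Add(Add(-119, Mul(Rational(-7, 2), Pow(5, Rational(1, 2)))), -2310) = Add(-2429, Mul(Rational(-7, 2), Pow(5, Rational(1, 2))))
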